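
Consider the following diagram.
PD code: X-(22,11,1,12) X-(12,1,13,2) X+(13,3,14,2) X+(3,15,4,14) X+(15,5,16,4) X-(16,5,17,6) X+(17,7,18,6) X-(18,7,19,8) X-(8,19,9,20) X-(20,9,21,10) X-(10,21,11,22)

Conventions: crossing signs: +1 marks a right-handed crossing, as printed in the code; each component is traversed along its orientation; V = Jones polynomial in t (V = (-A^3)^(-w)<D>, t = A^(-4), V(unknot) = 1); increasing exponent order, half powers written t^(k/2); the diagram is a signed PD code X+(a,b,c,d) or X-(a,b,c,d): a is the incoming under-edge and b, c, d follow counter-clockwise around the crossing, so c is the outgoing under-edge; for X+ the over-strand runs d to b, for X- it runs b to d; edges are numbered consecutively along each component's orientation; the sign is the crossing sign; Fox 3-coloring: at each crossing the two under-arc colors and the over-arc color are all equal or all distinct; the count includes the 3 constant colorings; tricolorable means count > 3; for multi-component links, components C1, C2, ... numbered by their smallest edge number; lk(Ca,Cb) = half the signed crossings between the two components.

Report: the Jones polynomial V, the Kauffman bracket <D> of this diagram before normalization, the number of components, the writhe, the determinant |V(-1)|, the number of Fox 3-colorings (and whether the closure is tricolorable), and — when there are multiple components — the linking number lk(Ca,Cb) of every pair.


Jones polynomial: V(t) = -t^-4 + t^-3 + t^-1
<D> = -A^-5 - A^3 + A^7; writhe -3
components 1, writhe -3 (11 crossings)
3-colorings: 9 of 3^11, det 3 — tricolorable
note: w = -3 (over 11 crossings) is diagram-only; (-A^3)^(3) removes it from V


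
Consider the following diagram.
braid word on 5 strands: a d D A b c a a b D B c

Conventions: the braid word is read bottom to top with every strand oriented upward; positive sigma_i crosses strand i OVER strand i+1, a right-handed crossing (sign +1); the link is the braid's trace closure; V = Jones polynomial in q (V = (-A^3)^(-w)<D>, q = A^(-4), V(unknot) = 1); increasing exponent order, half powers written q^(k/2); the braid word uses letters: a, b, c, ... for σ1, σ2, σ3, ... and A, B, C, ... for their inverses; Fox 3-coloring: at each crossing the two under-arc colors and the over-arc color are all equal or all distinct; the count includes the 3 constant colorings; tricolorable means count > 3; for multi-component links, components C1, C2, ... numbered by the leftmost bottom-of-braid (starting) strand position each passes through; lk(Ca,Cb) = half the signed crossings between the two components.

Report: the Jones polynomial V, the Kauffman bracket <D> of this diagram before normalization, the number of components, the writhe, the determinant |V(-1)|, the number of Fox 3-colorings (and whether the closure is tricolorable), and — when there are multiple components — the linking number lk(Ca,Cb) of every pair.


V = q + 2q^3 + q^5
<D> = A^-8 + 2 + A^8 (w = +4)
3 components over 12 crossings, w = +4
lk(C1,C2): +1
lk(C1,C3) = 0
linking number lk(C2,C3) = +1
3 Fox colorings among 3^12, |V(-1)| = 4: not tricolorable
why: |V(-1)| = 4: so not tricolorable, since 3 does not divide 4


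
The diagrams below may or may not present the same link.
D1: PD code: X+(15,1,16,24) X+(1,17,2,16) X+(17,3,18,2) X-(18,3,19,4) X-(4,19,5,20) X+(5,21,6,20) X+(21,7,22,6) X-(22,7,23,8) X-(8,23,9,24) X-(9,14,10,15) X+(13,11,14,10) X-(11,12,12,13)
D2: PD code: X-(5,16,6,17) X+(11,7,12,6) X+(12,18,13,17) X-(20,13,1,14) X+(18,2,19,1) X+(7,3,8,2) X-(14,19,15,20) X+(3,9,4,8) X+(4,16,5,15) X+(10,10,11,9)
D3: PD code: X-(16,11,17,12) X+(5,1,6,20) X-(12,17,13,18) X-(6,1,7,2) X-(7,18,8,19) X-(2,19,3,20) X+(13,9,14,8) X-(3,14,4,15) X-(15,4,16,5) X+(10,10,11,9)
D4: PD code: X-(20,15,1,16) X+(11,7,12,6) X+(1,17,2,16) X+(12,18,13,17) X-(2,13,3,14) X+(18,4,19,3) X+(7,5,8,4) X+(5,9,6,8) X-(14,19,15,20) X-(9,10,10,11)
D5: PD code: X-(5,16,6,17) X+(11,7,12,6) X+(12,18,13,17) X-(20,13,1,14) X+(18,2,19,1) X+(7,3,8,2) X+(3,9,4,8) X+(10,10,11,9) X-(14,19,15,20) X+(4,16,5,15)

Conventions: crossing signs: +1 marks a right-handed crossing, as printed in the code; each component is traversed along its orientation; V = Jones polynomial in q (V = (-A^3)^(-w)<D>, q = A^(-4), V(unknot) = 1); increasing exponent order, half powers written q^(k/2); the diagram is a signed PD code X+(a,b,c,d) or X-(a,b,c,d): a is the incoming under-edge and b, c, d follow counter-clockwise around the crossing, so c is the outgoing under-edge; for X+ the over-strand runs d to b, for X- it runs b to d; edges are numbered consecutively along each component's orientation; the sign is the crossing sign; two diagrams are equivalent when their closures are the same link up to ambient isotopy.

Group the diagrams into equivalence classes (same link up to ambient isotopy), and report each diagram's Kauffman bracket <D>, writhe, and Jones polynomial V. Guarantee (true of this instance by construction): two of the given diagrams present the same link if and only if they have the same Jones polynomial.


classes: {D1} | {D3} | {D2, D4, D5}
V(D1) = 1  [12 crossings, <D> = 1, w = 0]
V(D2) = q^-1 - 1 + 2q - 3q^2 + 3q^3 - 2q^4 + 2q^5 - q^6  (w +4, c 10, <D> = -A^-12 + 2A^-8 - 2A^-4 + 3 - 3A^4 + 2A^8 - A^12 + A^16)
V(D3) = -q^-6 + q^-5 - q^-4 + 2q^-3 - q^-2 + q^-1  [10 crossings, <D> = A^-8 - A^-4 + 2 - A^4 + A^8 - A^12, w = -4]
V(D4) = q^-1 - 1 + 2q - 3q^2 + 3q^3 - 2q^4 + 2q^5 - q^6  (w +2, c 10, <D> = -A^-18 + 2A^-14 - 2A^-10 + 3A^-6 - 3A^-2 + 2A^2 - A^6 + A^10)
V(D5) = q^-1 - 1 + 2q - 3q^2 + 3q^3 - 2q^4 + 2q^5 - q^6  [10 crossings, <D> = -A^-12 + 2A^-8 - 2A^-4 + 3 - 3A^4 + 2A^8 - A^12 + A^16, w = +4]
insight: 3 classes among 5 diagrams; unequal V(q) rules out equality


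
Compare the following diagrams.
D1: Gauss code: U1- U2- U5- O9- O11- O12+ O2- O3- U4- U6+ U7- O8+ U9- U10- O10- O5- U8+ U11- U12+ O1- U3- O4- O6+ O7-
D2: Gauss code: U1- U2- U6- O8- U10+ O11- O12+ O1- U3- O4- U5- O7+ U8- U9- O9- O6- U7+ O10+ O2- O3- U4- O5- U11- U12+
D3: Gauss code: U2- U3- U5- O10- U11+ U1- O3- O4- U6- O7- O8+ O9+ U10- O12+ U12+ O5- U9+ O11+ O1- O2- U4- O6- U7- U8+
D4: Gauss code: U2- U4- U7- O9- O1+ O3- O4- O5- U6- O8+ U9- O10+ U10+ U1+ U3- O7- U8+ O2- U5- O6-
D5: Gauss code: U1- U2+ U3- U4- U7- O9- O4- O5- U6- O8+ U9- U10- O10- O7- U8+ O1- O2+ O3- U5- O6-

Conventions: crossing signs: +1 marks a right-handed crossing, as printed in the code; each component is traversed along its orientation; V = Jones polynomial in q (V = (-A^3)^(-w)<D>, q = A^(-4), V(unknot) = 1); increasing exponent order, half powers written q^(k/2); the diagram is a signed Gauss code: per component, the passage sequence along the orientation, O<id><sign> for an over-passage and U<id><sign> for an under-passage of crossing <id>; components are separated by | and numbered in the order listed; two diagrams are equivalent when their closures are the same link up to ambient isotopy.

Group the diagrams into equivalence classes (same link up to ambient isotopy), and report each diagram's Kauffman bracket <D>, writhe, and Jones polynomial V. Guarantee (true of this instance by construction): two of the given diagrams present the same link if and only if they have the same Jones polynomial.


classes: {D1, D2, D3, D4, D5}
V(D1) = -q^-6 + q^-5 - q^-4 + 2q^-3 - q^-2 + q^-1  [12 crossings, <D> = A^-14 - A^-10 + 2A^-6 - A^-2 + A^2 - A^6, w = -6]
V(D2) = -q^-6 + q^-5 - q^-4 + 2q^-3 - q^-2 + q^-1  [12 crossings, <D> = A^-14 - A^-10 + 2A^-6 - A^-2 + A^2 - A^6, w = -6]
V(D3) = -q^-6 + q^-5 - q^-4 + 2q^-3 - q^-2 + q^-1  (w -4, c 12, <D> = A^-8 - A^-4 + 2 - A^4 + A^8 - A^12)
D4 (bracket A^-8 - A^-4 + 2 - A^4 + A^8 - A^12; 10 crossings at w = -4): V = -q^-6 + q^-5 - q^-4 + 2q^-3 - q^-2 + q^-1
D5 (bracket A^-14 - A^-10 + 2A^-6 - A^-2 + A^2 - A^6; 10 crossings at w = -6): V = -q^-6 + q^-5 - q^-4 + 2q^-3 - q^-2 + q^-1
note: one V(q) for all 5 diagrams — one class (guaranteed)


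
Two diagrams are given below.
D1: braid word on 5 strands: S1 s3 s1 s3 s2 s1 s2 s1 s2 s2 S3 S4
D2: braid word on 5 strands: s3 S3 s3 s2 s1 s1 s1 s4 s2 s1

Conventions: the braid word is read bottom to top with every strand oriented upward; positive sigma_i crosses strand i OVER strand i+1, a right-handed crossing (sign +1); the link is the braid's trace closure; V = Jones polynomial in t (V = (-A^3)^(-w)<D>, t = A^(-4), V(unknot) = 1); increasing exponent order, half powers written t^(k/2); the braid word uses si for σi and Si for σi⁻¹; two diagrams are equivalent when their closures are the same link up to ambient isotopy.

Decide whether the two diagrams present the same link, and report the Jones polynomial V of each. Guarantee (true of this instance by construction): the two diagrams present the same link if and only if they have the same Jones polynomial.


equivalent: yes
V(D1) = t^2 + t^4 - t^5 + t^6 - t^7  (w +6, c 12, <D> = -A^-10 + A^-6 - A^-2 + A^2 + A^10)
D2 (bracket -A^-4 + 1 - A^4 + A^8 + A^16; 10 crossings at w = +8): V = t^2 + t^4 - t^5 + t^6 - t^7
why: D2 (10 crossings) and D1 (12) are Markov-related braid presentations


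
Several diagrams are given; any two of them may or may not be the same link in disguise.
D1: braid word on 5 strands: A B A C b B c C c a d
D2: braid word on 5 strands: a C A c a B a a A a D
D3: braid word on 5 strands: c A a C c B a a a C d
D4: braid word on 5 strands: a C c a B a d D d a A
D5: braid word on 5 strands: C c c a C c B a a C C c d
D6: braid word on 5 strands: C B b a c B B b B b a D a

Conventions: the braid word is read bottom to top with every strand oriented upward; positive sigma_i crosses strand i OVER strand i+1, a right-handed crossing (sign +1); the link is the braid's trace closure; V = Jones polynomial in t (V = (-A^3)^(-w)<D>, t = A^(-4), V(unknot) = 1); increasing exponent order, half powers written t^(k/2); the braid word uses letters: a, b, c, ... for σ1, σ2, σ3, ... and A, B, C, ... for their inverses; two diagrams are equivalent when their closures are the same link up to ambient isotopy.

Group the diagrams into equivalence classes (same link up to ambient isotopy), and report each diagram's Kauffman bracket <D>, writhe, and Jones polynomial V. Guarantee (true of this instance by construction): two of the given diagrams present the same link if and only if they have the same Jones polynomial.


classes: {D1} | {D2, D3, D4, D5, D6}
V(D1) = -t^(-1/2) - t^(1/2)  [11 crossings, <D> = A^-5 + A^-1, w = -1]
V(D2) = -t^(1/2) - t^(3/2) - t^(5/2) + t^(9/2)  [11 crossings, <D> = -A^-15 + A^-7 + A^-3 + A, w = +1]
V(D3) = -t^(1/2) - t^(3/2) - t^(5/2) + t^(9/2)  (w +3, c 11, <D> = -A^-9 + A^-1 + A^3 + A^7)
V(D4) = -t^(1/2) - t^(3/2) - t^(5/2) + t^(9/2)  [11 crossings, <D> = -A^-9 + A^-1 + A^3 + A^7, w = +3]
V(D5) = -t^(1/2) - t^(3/2) - t^(5/2) + t^(9/2)  [13 crossings, <D> = -A^-9 + A^-1 + A^3 + A^7, w = +3]
V(D6) = -t^(1/2) - t^(3/2) - t^(5/2) + t^(9/2)  [13 crossings, <D> = -A^-15 + A^-7 + A^-3 + A, w = +1]
note: comparing 6 Jones polynomials yields 2 groups


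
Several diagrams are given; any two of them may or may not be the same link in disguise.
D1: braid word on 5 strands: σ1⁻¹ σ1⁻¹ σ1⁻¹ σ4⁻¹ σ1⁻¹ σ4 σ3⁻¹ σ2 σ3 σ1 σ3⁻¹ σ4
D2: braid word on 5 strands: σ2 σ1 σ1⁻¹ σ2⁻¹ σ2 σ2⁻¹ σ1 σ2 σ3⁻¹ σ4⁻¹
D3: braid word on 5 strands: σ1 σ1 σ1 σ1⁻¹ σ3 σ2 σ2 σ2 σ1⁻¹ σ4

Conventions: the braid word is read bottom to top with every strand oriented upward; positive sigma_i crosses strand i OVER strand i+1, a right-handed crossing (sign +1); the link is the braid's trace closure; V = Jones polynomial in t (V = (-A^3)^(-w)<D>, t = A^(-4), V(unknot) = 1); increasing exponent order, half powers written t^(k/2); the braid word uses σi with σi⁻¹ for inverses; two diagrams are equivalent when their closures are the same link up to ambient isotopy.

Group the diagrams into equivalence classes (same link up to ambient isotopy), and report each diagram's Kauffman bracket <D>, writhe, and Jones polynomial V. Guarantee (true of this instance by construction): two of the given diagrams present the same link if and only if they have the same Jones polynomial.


grouping into links: {D1} | {D2} | {D3}
V(D1) = -t^-4 + t^-3 + t^-1  (w -2, c 12, <D> = A^-2 + A^6 - A^10)
V(D2) = 1  (w 0, c 10, <D> = 1)
V(D3) = t + t^3 - t^4  (w +6, c 10, <D> = -A^2 + A^6 + A^14)
key observation: 3 classes among 3 diagrams; unequal V(t) rules out equality


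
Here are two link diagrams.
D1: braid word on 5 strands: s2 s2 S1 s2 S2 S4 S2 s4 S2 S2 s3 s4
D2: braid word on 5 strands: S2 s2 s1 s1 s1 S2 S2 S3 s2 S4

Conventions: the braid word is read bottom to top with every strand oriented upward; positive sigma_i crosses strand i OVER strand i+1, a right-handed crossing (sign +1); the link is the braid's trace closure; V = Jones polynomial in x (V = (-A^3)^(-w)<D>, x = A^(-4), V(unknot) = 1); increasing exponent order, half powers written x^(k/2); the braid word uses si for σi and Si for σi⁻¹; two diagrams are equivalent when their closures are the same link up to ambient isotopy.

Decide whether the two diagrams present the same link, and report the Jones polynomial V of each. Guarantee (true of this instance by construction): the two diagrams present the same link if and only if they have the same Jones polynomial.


equivalent: no
D1 (bracket 1; 12 crossings at w = 0): V = 1
D2 (bracket -A^-16 + A^-12 + A^-4; 10 crossings at w = 0): V = x + x^3 - x^4
key observation: 2 values of V(x) split the 2 diagrams


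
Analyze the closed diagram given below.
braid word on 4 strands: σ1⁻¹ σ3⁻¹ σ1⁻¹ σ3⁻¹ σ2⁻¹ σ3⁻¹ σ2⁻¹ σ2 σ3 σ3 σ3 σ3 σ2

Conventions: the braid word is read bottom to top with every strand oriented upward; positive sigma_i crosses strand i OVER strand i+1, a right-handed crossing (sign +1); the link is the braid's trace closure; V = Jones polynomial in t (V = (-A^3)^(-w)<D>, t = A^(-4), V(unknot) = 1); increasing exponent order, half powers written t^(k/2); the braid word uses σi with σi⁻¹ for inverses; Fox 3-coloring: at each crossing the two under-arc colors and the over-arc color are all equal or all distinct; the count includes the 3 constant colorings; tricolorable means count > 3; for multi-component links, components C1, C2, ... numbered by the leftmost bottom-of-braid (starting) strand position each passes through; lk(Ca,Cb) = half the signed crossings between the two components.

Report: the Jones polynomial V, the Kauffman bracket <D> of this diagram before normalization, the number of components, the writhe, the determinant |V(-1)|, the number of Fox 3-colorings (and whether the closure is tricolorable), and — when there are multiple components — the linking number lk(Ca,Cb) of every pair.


V(t) = t^-4 + 3t^-2 - t^-1 + 3 - 2t + t^2 - t^3
bracket: A^-15 - A^-11 + 2A^-7 - 3A^-3 + A - 3A^5 - A^13, w = -1
3 components, writhe -1, over 13 crossings
lk(C1,C2) = -1
linking number lk(C1,C3) = 0
lk(C2,C3): -1
det 12, colorings 9 of 3^13 — tricolorable
observation: the word shrinks to σ1⁻¹ σ3⁻¹ σ1⁻¹ σ3⁻¹ σ2⁻¹ σ3 σ3 σ3 σ2 after cancelling


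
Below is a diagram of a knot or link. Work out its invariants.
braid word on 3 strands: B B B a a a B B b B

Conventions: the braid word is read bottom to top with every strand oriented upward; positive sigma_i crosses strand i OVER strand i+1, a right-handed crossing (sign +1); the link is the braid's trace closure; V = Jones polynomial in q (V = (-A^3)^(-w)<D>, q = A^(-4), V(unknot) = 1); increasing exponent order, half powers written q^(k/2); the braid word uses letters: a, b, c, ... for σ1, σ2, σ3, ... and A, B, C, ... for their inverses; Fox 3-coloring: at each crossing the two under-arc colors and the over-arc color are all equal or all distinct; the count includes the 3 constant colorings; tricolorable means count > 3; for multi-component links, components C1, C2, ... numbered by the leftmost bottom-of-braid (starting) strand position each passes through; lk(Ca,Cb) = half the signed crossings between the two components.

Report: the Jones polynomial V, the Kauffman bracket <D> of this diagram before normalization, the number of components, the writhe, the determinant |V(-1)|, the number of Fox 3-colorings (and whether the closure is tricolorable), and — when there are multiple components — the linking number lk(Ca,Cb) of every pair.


Jones polynomial: V(q) = -q^-6 + q^-5 - 2q^-4 + 3q^-3 - 2q^-2 + 3q^-1 - 1 + q - q^2
<D> = -A^-14 + A^-10 - A^-6 + 3A^-2 - 2A^2 + 3A^6 - 2A^10 + A^14 - A^18; writhe -2
components 1, writhe -2 (10 crossings)
3-colorings: 9 of 3^10, det 15 — tricolorable
note: inverse pairs cancel, leaving σ2⁻¹ σ2⁻¹ σ2⁻¹ σ1 σ1 σ1 σ2⁻¹ σ2⁻¹


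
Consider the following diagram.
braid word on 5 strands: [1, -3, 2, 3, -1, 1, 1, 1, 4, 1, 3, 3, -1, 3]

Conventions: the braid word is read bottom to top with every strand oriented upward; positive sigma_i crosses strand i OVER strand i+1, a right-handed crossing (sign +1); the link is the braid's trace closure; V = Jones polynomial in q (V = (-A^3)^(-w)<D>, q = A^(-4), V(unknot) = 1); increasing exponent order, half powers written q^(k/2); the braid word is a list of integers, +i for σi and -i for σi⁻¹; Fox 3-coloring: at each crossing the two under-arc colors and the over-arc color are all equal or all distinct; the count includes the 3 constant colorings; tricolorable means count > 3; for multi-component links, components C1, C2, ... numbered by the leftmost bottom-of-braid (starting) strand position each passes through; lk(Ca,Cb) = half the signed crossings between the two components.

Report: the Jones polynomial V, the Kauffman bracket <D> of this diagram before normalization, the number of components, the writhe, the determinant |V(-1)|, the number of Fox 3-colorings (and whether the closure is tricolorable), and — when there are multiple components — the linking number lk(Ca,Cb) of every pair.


V = q^2 + 2q^4 - 2q^5 + q^6 - 2q^7 + q^8
<D> = A^-8 - 2A^-4 + 1 - 2A^4 + 2A^8 + A^16 (w = +8)
1 component over 14 crossings, w = +8
27 Fox colorings among 3^14, |V(-1)| = 9: tricolorable
why: |V(-1)| = 9: so tricolorable, since 3 divides 9


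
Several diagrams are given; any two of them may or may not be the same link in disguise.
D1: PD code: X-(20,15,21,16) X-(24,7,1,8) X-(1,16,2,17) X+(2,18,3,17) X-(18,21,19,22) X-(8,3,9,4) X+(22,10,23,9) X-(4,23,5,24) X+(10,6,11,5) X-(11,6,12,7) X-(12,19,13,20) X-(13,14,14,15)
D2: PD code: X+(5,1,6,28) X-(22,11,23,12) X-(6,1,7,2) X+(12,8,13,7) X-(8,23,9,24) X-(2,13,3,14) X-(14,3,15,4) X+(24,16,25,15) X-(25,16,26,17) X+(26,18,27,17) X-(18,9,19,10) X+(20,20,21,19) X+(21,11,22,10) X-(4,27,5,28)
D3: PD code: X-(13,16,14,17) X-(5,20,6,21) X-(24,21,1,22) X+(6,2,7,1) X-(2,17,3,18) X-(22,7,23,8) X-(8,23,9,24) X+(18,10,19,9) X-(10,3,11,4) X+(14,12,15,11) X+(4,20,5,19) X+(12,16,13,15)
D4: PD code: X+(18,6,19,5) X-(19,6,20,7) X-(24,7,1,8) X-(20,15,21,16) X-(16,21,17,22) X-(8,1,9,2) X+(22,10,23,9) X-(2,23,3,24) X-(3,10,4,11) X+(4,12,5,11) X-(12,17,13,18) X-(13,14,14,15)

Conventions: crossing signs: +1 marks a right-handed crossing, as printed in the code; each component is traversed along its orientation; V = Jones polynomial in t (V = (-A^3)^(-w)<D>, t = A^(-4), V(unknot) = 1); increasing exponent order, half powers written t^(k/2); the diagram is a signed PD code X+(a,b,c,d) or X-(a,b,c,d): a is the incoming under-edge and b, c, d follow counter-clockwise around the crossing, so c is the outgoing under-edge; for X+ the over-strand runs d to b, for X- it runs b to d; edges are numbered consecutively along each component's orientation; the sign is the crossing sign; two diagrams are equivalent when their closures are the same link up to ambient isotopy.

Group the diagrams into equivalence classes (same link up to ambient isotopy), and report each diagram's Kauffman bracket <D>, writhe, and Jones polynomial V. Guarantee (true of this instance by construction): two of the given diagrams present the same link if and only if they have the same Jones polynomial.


grouping into links: {D1, D4} | {D2, D3}
V(D1) = t^-8 - 2t^-7 + t^-6 - 2t^-5 + 2t^-4 + t^-2  (w -6, c 12, <D> = A^-10 + 2A^-2 - 2A^2 + A^6 - 2A^10 + A^14)
D2 (bracket A^-10 - 2A^-6 + 3A^-2 - 3A^2 + 4A^6 - 3A^10 + 2A^14 - A^18; 14 crossings at w = -2): V = -t^-6 + 2t^-5 - 3t^-4 + 4t^-3 - 3t^-2 + 3t^-1 - 2 + t
D3 (bracket A^-10 - 2A^-6 + 3A^-2 - 3A^2 + 4A^6 - 3A^10 + 2A^14 - A^18; 12 crossings at w = -2): V = -t^-6 + 2t^-5 - 3t^-4 + 4t^-3 - 3t^-2 + 3t^-1 - 2 + t
V(D4) = t^-8 - 2t^-7 + t^-6 - 2t^-5 + 2t^-4 + t^-2  [12 crossings, <D> = A^-10 + 2A^-2 - 2A^2 + A^6 - 2A^10 + A^14, w = -6]
why: comparing 4 Jones polynomials yields 2 groups


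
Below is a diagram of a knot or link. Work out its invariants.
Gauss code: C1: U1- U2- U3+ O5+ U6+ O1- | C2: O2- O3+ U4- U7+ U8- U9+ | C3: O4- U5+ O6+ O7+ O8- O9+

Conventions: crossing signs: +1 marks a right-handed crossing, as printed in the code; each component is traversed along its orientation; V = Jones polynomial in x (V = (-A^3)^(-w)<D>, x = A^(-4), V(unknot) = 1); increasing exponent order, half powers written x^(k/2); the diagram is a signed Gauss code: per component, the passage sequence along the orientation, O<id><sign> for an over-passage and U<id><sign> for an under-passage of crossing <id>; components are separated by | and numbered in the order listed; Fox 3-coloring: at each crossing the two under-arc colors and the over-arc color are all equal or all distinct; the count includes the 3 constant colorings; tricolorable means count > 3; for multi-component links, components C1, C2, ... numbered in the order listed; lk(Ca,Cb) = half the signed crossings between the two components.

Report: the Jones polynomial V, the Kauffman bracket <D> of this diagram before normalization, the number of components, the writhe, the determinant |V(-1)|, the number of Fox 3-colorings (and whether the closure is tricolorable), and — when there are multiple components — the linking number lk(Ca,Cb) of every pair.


V(x) = 1 + x + x^2 + x^3
bracket: -A^-9 - A^-5 - A^-1 - A^3, w = +1
3 components, writhe +1, over 9 crossings
lk(C1,C2) = 0
linking number lk(C1,C3) = +1
lk(C2,C3): 0
det 0, colorings 9 of 3^9 — tricolorable
observation: w = +1 (over 9 crossings) is diagram-only; (-A^3)^(-1) removes it from V


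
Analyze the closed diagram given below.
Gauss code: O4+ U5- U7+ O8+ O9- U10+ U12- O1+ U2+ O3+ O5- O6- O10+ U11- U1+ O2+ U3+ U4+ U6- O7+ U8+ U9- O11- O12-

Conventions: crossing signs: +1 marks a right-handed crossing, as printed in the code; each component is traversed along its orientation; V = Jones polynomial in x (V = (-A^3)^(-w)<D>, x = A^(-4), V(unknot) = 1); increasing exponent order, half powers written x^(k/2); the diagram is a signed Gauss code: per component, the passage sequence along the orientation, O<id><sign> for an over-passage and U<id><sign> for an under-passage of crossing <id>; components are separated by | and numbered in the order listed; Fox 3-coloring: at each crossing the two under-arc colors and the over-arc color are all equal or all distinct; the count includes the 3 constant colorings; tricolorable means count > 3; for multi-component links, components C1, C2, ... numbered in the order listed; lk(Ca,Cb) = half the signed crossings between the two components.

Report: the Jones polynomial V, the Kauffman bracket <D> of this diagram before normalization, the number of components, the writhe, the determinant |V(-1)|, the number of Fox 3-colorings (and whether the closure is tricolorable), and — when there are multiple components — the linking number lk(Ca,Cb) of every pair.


V(x) = x^-1 - 1 + 2x - 2x^2 + 2x^3 - 2x^4 + x^5
bracket: A^-14 - 2A^-10 + 2A^-6 - 2A^-2 + 2A^2 - A^6 + A^10, w = +2
1 component, writhe +2, over 12 crossings
det 11, colorings 3 of 3^12 — not tricolorable
observation: w = +2 (over 12 crossings) is diagram-only; (-A^3)^(-2) removes it from V


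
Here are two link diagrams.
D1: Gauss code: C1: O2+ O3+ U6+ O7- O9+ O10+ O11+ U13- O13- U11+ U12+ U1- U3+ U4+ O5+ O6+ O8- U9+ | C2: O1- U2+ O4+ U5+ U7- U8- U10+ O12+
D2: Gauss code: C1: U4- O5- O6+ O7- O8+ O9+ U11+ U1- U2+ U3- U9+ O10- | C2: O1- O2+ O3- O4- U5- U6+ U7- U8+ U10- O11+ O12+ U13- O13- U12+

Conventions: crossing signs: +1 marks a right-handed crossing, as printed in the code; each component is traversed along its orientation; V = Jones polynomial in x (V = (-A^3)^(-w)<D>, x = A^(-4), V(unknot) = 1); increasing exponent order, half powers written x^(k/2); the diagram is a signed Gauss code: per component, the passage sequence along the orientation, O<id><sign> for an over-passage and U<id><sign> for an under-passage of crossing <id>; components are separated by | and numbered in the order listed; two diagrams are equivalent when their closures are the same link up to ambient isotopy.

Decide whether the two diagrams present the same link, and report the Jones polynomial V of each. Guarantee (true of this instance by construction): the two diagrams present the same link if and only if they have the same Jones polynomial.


same link: no
V(D1) = -x^(3/2) - 2x^(7/2) + x^(9/2) - x^(11/2) + x^(13/2)  [13 crossings, <D> = -A^-11 + A^-7 - A^-3 + 2A + A^9, w = +5]
V(D2) = -x^(-5/2) - x^(-1/2)  [13 crossings, <D> = A^-1 + A^7, w = -1]
insight: comparing 2 Jones polynomials yields 2 groups


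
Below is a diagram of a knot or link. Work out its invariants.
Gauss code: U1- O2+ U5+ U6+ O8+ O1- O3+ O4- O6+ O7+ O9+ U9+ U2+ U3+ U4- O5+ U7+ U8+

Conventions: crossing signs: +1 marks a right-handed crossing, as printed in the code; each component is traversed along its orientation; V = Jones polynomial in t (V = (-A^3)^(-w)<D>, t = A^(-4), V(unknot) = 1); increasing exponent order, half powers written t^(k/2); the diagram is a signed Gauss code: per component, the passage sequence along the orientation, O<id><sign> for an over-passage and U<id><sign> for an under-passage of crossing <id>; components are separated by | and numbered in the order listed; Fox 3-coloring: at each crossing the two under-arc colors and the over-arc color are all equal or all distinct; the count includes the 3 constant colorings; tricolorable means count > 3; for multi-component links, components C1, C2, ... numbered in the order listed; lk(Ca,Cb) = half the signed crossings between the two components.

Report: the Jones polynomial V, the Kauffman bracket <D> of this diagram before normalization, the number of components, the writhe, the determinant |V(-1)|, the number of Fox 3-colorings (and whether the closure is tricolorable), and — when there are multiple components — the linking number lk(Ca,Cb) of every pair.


V(t) = t + t^3 - t^4
bracket: A^-1 - A^3 - A^11, w = +5
1 component, writhe +5, over 9 crossings
det 3, colorings 9 of 3^9 — tricolorable
observation: the span of V is 3, forcing >= 3 crossings in any diagram


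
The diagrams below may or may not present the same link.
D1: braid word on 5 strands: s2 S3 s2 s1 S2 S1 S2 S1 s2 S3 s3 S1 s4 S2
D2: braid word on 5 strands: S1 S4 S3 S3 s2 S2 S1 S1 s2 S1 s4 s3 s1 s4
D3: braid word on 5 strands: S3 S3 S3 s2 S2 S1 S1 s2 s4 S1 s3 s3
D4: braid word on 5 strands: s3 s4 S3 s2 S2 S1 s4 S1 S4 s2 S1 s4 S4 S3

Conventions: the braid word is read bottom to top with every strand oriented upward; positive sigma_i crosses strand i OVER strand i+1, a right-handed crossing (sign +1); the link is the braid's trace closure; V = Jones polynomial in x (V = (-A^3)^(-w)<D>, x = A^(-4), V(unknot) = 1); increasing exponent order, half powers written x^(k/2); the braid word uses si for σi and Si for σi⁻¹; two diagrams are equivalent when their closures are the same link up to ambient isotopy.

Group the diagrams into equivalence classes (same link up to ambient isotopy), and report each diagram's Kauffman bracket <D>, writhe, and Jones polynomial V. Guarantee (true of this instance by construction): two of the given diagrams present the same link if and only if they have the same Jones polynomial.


equivalence classes: {D1, D2, D3, D4}
D1 (bracket A^-2 + A^6 - A^10; 14 crossings at w = -2): V = -x^-4 + x^-3 + x^-1
V(D2) = -x^-4 + x^-3 + x^-1  [14 crossings, <D> = A^-2 + A^6 - A^10, w = -2]
V(D3) = -x^-4 + x^-3 + x^-1  (w -2, c 12, <D> = A^-2 + A^6 - A^10)
V(D4) = -x^-4 + x^-3 + x^-1  (w -2, c 14, <D> = A^-2 + A^6 - A^10)
key observation: one V(x) for all 4 diagrams — one class (guaranteed)


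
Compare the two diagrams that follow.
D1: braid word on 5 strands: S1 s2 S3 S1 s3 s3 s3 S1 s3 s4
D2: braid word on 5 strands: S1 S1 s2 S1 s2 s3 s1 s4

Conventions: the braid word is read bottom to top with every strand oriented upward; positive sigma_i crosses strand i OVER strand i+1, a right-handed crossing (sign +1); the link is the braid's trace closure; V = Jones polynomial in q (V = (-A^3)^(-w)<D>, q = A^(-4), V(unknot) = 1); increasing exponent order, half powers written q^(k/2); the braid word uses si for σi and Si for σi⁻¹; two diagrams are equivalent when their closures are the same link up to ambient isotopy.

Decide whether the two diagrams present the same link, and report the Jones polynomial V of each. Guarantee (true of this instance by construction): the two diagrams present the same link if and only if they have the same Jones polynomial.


equivalent: no
V(D1) = -q^-3 + q^-2 - q^-1 + 3 - q + q^2 - q^3  (w +2, c 10, <D> = -A^-6 + A^-2 - A^2 + 3A^6 - A^10 + A^14 - A^18)
D2 (bracket A^-2 - A^2 + A^6 - A^10 + A^14; 8 crossings at w = +2): V = q^-2 - q^-1 + 1 - q + q^2
why: V(q) takes 2 values over 2 diagrams, fixing the grouping


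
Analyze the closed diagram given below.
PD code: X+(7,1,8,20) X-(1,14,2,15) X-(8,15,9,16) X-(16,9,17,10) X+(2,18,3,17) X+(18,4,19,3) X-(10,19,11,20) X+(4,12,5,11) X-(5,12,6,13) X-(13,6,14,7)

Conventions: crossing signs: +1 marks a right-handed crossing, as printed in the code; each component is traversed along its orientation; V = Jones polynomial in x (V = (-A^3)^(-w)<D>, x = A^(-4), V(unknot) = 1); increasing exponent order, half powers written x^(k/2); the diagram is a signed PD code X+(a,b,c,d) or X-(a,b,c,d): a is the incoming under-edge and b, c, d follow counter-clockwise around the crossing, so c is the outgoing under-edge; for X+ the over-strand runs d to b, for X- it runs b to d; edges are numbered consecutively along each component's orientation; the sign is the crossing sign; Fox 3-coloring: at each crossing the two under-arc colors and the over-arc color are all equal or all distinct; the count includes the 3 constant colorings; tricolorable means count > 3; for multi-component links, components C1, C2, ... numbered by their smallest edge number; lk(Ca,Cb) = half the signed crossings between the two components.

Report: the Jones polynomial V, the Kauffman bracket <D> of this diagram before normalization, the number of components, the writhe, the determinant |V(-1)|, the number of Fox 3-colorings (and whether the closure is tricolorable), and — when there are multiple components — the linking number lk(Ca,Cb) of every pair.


V = -x^-5 + x^-4 - x^-3 + 2x^-2 - x^-1 + 2 - x
<D> = -A^-10 + 2A^-6 - A^-2 + 2A^2 - A^6 + A^10 - A^14 (w = -2)
1 component over 10 crossings, w = -2
9 Fox colorings among 3^10, |V(-1)| = 9: tricolorable
why: w = -2 (over 10 crossings) is diagram-only; (-A^3)^(2) removes it from V


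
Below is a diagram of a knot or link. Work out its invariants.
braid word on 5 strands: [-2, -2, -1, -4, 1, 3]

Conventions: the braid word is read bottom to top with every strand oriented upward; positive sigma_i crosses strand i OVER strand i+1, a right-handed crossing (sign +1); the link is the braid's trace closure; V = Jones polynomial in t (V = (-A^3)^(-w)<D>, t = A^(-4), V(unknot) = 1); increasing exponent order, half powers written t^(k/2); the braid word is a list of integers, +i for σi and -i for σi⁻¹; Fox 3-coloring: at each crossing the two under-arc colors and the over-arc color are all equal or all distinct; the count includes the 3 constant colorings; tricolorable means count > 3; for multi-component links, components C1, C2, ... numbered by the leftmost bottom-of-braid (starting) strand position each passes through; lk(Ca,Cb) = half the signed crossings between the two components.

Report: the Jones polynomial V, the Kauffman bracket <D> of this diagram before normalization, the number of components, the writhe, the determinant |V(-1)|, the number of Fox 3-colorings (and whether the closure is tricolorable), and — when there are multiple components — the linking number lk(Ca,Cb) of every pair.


V(t) = t^-3 + t^-2 + t^-1 + 1
bracket: A^-6 + A^-2 + A^2 + A^6, w = -2
3 components, writhe -2, over 6 crossings
lk(C1,C2) = 0
linking number lk(C1,C3) = 0
lk(C2,C3): -1
det 0, colorings 9 of 3^6 — tricolorable
observation: the 3 component pairs carry total linking -1


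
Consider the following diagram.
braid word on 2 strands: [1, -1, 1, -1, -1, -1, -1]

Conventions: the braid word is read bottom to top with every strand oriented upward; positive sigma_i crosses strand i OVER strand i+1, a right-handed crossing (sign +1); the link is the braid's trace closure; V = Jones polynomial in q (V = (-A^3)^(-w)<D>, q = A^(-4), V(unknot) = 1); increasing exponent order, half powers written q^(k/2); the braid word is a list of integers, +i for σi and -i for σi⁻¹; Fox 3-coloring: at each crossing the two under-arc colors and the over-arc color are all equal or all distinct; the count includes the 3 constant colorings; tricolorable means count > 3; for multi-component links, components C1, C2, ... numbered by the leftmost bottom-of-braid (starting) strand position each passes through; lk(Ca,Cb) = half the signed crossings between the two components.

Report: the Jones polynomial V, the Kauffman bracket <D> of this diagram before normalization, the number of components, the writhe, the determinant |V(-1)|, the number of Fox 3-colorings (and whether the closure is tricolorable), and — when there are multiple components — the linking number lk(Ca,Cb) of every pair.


V(q) = -q^-4 + q^-3 + q^-1
bracket: -A^-5 - A^3 + A^7, w = -3
1 component, writhe -3, over 7 crossings
det 3, colorings 9 of 3^7 — tricolorable
observation: |V(-1)| = 3: so tricolorable, since 3 divides 3


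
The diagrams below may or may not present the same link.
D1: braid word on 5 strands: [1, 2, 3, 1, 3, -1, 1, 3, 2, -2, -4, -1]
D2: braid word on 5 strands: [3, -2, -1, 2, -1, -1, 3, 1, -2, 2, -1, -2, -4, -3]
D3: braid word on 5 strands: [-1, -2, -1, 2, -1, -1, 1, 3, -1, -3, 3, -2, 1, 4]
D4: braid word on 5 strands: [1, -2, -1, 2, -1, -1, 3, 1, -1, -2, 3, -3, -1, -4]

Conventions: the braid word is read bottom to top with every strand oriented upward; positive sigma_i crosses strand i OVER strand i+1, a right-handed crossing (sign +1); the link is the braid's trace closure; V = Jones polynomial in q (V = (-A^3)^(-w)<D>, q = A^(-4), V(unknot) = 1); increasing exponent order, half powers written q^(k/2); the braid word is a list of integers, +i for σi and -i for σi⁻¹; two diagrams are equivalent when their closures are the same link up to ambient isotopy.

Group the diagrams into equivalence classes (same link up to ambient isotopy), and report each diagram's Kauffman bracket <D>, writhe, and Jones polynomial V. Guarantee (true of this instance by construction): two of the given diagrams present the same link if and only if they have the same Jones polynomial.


equivalence classes: {D1} | {D2, D3, D4}
D1 (bracket -A^-4 + 1 + A^8; 12 crossings at w = +4): V = q + q^3 - q^4
V(D2) = -q^-6 + q^-5 - q^-4 + 2q^-3 - q^-2 + q^-1  (w -4, c 14, <D> = A^-8 - A^-4 + 2 - A^4 + A^8 - A^12)
D3 (bracket A^-2 - A^2 + 2A^6 - A^10 + A^14 - A^18; 14 crossings at w = -2): V = -q^-6 + q^-5 - q^-4 + 2q^-3 - q^-2 + q^-1
D4 (bracket A^-8 - A^-4 + 2 - A^4 + A^8 - A^12; 14 crossings at w = -4): V = -q^-6 + q^-5 - q^-4 + 2q^-3 - q^-2 + q^-1
observation: comparing 4 Jones polynomials yields 2 groups


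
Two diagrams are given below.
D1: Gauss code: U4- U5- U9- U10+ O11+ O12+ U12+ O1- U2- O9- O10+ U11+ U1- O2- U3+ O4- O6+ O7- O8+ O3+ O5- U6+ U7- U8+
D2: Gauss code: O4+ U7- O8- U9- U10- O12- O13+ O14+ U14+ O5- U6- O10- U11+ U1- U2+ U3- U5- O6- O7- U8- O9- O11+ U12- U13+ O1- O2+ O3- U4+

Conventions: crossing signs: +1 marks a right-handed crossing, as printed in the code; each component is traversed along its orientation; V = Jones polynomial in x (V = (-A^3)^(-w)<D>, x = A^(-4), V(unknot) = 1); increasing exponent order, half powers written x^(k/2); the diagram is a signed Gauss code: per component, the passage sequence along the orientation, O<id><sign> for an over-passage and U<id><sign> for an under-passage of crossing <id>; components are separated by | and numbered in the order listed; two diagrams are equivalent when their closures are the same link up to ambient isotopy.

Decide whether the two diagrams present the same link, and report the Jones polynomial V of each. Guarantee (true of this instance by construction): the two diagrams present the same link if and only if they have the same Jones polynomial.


equivalent: no
D1 (bracket 1; 12 crossings at w = 0): V = 1
V(D2) = x^-8 - 2x^-7 + x^-6 - 2x^-5 + 2x^-4 + x^-2  [14 crossings, <D> = A^-4 + 2A^4 - 2A^8 + A^12 - 2A^16 + A^20, w = -4]
observation: V(x) takes 2 values over 2 diagrams, fixing the grouping


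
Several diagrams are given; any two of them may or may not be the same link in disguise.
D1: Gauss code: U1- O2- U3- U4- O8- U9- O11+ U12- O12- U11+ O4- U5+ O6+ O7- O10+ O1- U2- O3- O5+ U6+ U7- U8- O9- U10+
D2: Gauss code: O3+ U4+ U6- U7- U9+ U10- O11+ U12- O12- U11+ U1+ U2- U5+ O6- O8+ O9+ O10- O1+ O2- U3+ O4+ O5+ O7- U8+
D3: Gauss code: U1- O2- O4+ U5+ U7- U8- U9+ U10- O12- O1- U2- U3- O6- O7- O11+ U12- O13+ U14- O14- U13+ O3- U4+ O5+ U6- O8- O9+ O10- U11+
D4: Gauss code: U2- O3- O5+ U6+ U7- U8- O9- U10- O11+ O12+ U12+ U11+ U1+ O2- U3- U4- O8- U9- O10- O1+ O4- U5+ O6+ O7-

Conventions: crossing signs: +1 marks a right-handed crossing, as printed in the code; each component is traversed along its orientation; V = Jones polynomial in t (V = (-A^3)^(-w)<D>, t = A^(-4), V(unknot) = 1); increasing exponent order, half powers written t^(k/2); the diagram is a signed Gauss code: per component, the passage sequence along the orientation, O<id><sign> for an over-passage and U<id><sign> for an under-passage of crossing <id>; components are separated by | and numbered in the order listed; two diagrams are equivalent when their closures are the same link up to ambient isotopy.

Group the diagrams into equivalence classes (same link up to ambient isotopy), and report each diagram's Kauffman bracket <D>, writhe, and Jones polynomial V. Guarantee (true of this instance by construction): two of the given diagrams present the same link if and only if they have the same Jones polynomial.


grouping into links: {D1, D3, D4} | {D2}
V(D1) = -t^-6 + t^-5 - t^-4 + 2t^-3 - t^-2 + t^-1  (w -4, c 12, <D> = A^-8 - A^-4 + 2 - A^4 + A^8 - A^12)
V(D2) = t + t^3 - t^4  [12 crossings, <D> = -A^-10 + A^-6 + A^2, w = +2]
D3 (bracket A^-8 - A^-4 + 2 - A^4 + A^8 - A^12; 14 crossings at w = -4): V = -t^-6 + t^-5 - t^-4 + 2t^-3 - t^-2 + t^-1
D4 (bracket A^-2 - A^2 + 2A^6 - A^10 + A^14 - A^18; 12 crossings at w = -2): V = -t^-6 + t^-5 - t^-4 + 2t^-3 - t^-2 + t^-1
key observation: V(t) takes 2 values over 4 diagrams, fixing the grouping


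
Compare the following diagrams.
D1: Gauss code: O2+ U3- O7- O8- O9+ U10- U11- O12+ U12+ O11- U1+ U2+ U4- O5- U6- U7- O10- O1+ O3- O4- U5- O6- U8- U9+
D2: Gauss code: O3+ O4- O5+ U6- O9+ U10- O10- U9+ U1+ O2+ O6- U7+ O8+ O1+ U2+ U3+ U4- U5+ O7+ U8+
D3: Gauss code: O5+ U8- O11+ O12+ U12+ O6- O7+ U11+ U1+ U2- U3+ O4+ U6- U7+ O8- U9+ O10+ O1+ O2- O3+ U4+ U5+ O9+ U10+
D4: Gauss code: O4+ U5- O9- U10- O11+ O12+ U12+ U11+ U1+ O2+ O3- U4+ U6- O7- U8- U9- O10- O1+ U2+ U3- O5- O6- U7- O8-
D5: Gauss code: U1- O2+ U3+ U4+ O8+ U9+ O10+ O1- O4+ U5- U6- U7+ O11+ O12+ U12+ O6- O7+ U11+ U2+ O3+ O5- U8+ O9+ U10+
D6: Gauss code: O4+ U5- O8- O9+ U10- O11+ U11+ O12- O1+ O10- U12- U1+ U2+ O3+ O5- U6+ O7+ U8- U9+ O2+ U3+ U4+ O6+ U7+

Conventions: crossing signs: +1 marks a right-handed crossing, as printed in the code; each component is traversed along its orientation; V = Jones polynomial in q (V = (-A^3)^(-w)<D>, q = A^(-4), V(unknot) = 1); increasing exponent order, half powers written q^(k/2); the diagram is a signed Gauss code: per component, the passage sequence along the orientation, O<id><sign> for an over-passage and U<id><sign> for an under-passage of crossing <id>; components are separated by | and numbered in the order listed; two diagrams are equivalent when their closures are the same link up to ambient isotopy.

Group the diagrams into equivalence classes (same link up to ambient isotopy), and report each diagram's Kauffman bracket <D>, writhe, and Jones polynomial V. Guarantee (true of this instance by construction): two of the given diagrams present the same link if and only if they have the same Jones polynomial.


equivalence classes: {D1, D4} | {D2, D3, D5, D6}
D1 (bracket A^-8 - A^-4 + 2 - A^4 + A^8 - A^12; 12 crossings at w = -4): V = -q^-6 + q^-5 - q^-4 + 2q^-3 - q^-2 + q^-1
V(D2) = q - q^2 + 2q^3 - q^4 + q^5 - q^6  [10 crossings, <D> = -A^-12 + A^-8 - A^-4 + 2 - A^4 + A^8, w = +4]
V(D3) = q - q^2 + 2q^3 - q^4 + q^5 - q^6  [12 crossings, <D> = -A^-6 + A^-2 - A^2 + 2A^6 - A^10 + A^14, w = +6]
D4 (bracket A^-2 - A^2 + 2A^6 - A^10 + A^14 - A^18; 12 crossings at w = -2): V = -q^-6 + q^-5 - q^-4 + 2q^-3 - q^-2 + q^-1
D5 (bracket -A^-6 + A^-2 - A^2 + 2A^6 - A^10 + A^14; 12 crossings at w = +6): V = q - q^2 + 2q^3 - q^4 + q^5 - q^6
V(D6) = q - q^2 + 2q^3 - q^4 + q^5 - q^6  (w +4, c 12, <D> = -A^-12 + A^-8 - A^-4 + 2 - A^4 + A^8)
observation: 2 values of V(q) split the 6 diagrams
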